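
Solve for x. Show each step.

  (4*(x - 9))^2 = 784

Step 1. [(4*(x - 9))^2 = 784] 784 ≥ 0, LHS is (·)² — take ±√. So sqrt: 4*(x - 9) = 28 or -28.
Step 2. [4*(x - 9) = 28 or -28] 4 out front; divide by 4. So div: x - 9 = 7 or -7.
Step 3. [x - 9 = 7 or -7] the outer -9 inverts by adding 9, so sub: x = 16 or 2.

Answer: x ∈ {2, 16}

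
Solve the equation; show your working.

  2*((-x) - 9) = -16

Step 1. [2*((-x) - 9) = -16] leading coefficient 2: divide by 2 ⇒ div: (-x) - 9 = -8.
Step 2. [(-x) - 9 = -8] peel the -9: add 9 from each side, so sub: -x = 1.
Step 3. [-x = 1] flip signs both sides ⇒ neg: x = -1.

Answer: x ∈ {-1}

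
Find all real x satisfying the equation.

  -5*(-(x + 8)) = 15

Step 1. [-5*(-(x + 8)) = 15] -5·(inner) — divide through by -5 ⇒ div: -(x + 8) = -3.
Step 2. [-(x + 8) = -3] LHS negated; negate both sides, so neg: x + 8 = 3.
Step 3. [x + 8 = 3] peel the +8: subtract 8 from each side. So sub: x = -5.

Answer: x ∈ {-5}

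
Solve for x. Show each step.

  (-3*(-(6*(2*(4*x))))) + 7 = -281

Step 1. [(-3*(-(6*(2*(4*x))))) + 7 = -281] 7 comes off first (subtract 7). So sub: -3*(-(6*(2*(4*x)))) = -288.
Step 2. [-3*(-(6*(2*(4*x)))) = -288] -3 out front; divide by -3, so div: -(6*(2*(4*x))) = 96.
Step 3. [-(6*(2*(4*x))) = 96] leading − — multiply by −1. So neg: 6*(2*(4*x)) = -96.
Step 4. [6*(2*(4*x)) = -96] leading coefficient 6: divide by 6 ⇒ div: 2*(4*x) = -16.
Step 5. [2*(4*x) = -16] 2·(inner) — divide through by 2 ⇒ div: 4*x = -8.
Step 6. [4*x = -8] 4 out front; divide by 4. So div: x = -2.

Answer: x ∈ {-2}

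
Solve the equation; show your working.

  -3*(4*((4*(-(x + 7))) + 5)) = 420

Step 1. [-3*(4*((4*(-(x + 7))) + 5)) = 420] -3 out front; divide by -3, so div: 4*((4*(-(x + 7))) + 5) = -140.
Step 2. [4*((4*(-(x + 7))) + 5) = -140] 4 out front; divide by 4. So div: (4*(-(x + 7))) + 5 = -35.
Step 3. [(4*(-(x + 7))) + 5 = -35] +5 is outermost — subtract 5 both sides ⇒ sub: 4*(-(x + 7)) = -40.
Step 4. [4*(-(x + 7)) = -40] LHS = 4·(…); ÷4 both sides. So div: -(x + 7) = -10.
Step 5. [-(x + 7) = -10] leading − — multiply by −1. So neg: x + 7 = 10.
Step 6. [x + 7 = 10] subtract 7: x sits inside (… + 7) ⇒ sub: x = 3.

Answer: x ∈ {3}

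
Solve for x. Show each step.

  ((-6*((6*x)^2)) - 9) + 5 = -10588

Step 1. [((-6*((6*x)^2)) - 9) + 5 = -10588] +5 is outermost — subtract 5 both sides, so sub: (-6*((6*x)^2)) - 9 = -10593.
Step 2. [(-6*((6*x)^2)) - 9 = -10593] 9 comes off first (add 9) ⇒ sub: -6*((6*x)^2) = -10584.
Step 3. [-6*((6*x)^2) = -10584] -6 out front; divide by -6 ⇒ div: (6*x)^2 = 1764.
Step 4. [(6*x)^2 = 1764] LHS squared, RHS 1764 ≥ 0: apply √ (±). So sqrt: 6*x = 42 or -42.
Step 5. [6*x = 42 or -42] 6 out front; divide by 6. So div: x = 7 or -7.

Answer: x ∈ {-7, 7}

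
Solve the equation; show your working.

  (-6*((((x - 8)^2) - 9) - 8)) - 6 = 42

Step 1. [(-6*((((x - 8)^2) - 9) - 8)) - 6 = 42] -6 | LHS and -6 | 42: pull -6 out, so factor: ((((x - 8)^2) - 9) - 8) + 1 = -7.
Step 2. [((((x - 8)^2) - 9) - 8) + 1 = -7] peel the +1: subtract 1 from each side, so sub: (((x - 8)^2) - 9) - 8 = -8.
Step 3. [(((x - 8)^2) - 9) - 8 = -8] 8 comes off first (add 8), so sub: ((x - 8)^2) - 9 = 0.
Step 4. [((x - 8)^2) - 9 = 0] -9 is outermost — add 9 both sides. So sub: (x - 8)^2 = 9.
Step 5. [(x - 8)^2 = 9] 9 ≥ 0, LHS is (·)² — take ±√ ⇒ sqrt: x - 8 = 3 or -3.
Step 6. [x - 8 = 3 or -3] add 8: x sits inside (… - 8), so sub: x = 11 or 5.

Answer: x ∈ {5, 11}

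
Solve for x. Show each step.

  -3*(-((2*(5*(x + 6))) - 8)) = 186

Step 1. [-3*(-((2*(5*(x + 6))) - 8)) = 186] LHS = -3·(…); ÷-3 both sides, so div: -((2*(5*(x + 6))) - 8) = -62.
Step 2. [-((2*(5*(x + 6))) - 8) = -62] leading − — multiply by −1, so neg: (2*(5*(x + 6))) - 8 = 62.
Step 3. [(2*(5*(x + 6))) - 8 = 62] 2 divides every term; factor it out. So factor: (5*(x + 6)) - 4 = 31.
Step 4. [(5*(x + 6)) - 4 = 31] the outer -4 inverts by adding 4, so sub: 5*(x + 6) = 35.
Step 5. [5*(x + 6) = 35] 5 out front; divide by 5. So div: x + 6 = 7.
Step 6. [x + 6 = 7] peel the +6: subtract 6 from each side, so sub: x = 1.

Answer: x ∈ {1}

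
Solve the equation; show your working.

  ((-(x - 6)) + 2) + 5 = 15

Step 1. [((-(x - 6)) + 2) + 5 = 15] subtract 5: x sits inside (… + 5) ⇒ sub: (-(x - 6)) + 2 = 10.
Step 2. [(-(x - 6)) + 2 = 10] subtract 2: x sits inside (… + 2). So sub: -(x - 6) = 8.
Step 3. [-(x - 6) = 8] leading − — multiply by −1, so neg: x - 6 = -8.
Step 4. [x - 6 = -8] peel the -6: add 6 from each side ⇒ sub: x = -2.

Answer: x ∈ {-2}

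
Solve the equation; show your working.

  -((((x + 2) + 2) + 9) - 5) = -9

Step 1. [-((((x + 2) + 2) + 9) - 5) = -9] flip signs both sides ⇒ neg: (((x + 2) + 2) + 9) - 5 = 9.
Step 2. [(((x + 2) + 2) + 9) - 5 = 9] add 5: x sits inside (… - 5), so sub: ((x + 2) + 2) + 9 = 14.
Step 3. [((x + 2) + 2) + 9 = 14] +9 is outermost — subtract 9 both sides, so sub: (x + 2) + 2 = 5.
Step 4. [(x + 2) + 2 = 5] 2 comes off first (subtract 2). So sub: x + 2 = 3.
Step 5. [x + 2 = 3] the outer +2 inverts by subtracting 2, so sub: x = 1.

Answer: x ∈ {1}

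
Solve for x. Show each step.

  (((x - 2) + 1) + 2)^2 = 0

Step 1. [(((x - 2) + 1) + 2)^2 = 0] LHS squared, RHS 0 ≥ 0: apply √ (±). So sqrt: ((x - 2) + 1) + 2 = 0.
Step 2. [((x - 2) + 1) + 2 = 0] subtract 2: x sits inside (… + 2), so sub: (x - 2) + 1 = -2.
Step 3. [(x - 2) + 1 = -2] peel the +1: subtract 1 from each side. So sub: x - 2 = -3.
Step 4. [x - 2 = -3] the outer -2 inverts by adding 2, so sub: x = -1.

Answer: x ∈ {-1}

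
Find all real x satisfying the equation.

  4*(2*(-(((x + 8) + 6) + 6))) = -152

Step 1. [4*(2*(-(((x + 8) + 6) + 6))) = -152] LHS = 4·(…); ÷4 both sides, so div: 2*(-(((x + 8) + 6) + 6)) = -38.
Step 2. [2*(-(((x + 8) + 6) + 6)) = -38] 2 out front; divide by 2 ⇒ div: -(((x + 8) + 6) + 6) = -19.
Step 3. [-(((x + 8) + 6) + 6) = -19] flip signs both sides. So neg: ((x + 8) + 6) + 6 = 19.
Step 4. [((x + 8) + 6) + 6 = 19] +6 is outermost — subtract 6 both sides ⇒ sub: (x + 8) + 6 = 13.
Step 5. [(x + 8) + 6 = 13] +6 is outermost — subtract 6 both sides ⇒ sub: x + 8 = 7.
Step 6. [x + 8 = 7] subtract 8: x sits inside (… + 8). So sub: x = -1.

Answer: x ∈ {-1}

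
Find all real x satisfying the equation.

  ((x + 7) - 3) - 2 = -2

Step 1. [((x + 7) - 3) - 2 = -2] peel the -2: add 2 from each side ⇒ sub: (x + 7) - 3 = 0.
Step 2. [(x + 7) - 3 = 0] -3 is outermost — add 3 both sides. So sub: x + 7 = 3.
Step 3. [x + 7 = 3] +7 is outermost — subtract 7 both sides, so sub: x = -4.

Answer: x ∈ {-4}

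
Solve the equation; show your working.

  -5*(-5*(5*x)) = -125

Step 1. [-5*(-5*(5*x)) = -125] -5 out front; divide by -5. So div: -5*(5*x) = 25.
Step 2. [-5*(5*x) = 25] -5·(inner) — divide through by -5 ⇒ div: 5*x = -5.
Step 3. [5*x = -5] 5 out front; divide by 5 ⇒ div: x = -1.

Answer: x ∈ {-1}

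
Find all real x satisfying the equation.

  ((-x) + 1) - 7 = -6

Step 1. [((-x) + 1) - 7 = -6] 7 comes off first (add 7) ⇒ sub: (-x) + 1 = 1.
Step 2. [(-x) + 1 = 1] peel the +1: subtract 1 from each side ⇒ sub: -x = 0.
Step 3. [-x = 0] leading − — multiply by −1 ⇒ neg: x = 0.

Answer: x ∈ {0}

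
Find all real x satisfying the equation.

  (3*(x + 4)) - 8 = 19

Step 1. [(3*(x + 4)) - 8 = 19] the outer -8 inverts by adding 8 ⇒ sub: 3*(x + 4) = 27.
Step 2. [3*(x + 4) = 27] leading coefficient 3: divide by 3 ⇒ div: x + 4 = 9.
Step 3. [x + 4 = 9] the outer +4 inverts by subtracting 4 ⇒ sub: x = 5.

Answer: x ∈ {5}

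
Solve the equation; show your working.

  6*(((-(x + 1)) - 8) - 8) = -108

Step 1. [6*(((-(x + 1)) - 8) - 8) = -108] leading coefficient 6: divide by 6 ⇒ div: ((-(x + 1)) - 8) - 8 = -18.
Step 2. [((-(x + 1)) - 8) - 8 = -18] peel the -8: add 8 from each side, so sub: (-(x + 1)) - 8 = -10.
Step 3. [(-(x + 1)) - 8 = -10] 8 comes off first (add 8), so sub: -(x + 1) = -2.
Step 4. [-(x + 1) = -2] LHS negated; negate both sides, so neg: x + 1 = 2.
Step 5. [x + 1 = 2] subtract 1: x sits inside (… + 1). So sub: x = 1.

Answer: x ∈ {1}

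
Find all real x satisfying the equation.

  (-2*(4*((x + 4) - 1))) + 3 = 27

Step 1. [(-2*(4*((x + 4) - 1))) + 3 = 27] 3 comes off first (subtract 3) ⇒ sub: -2*(4*((x + 4) - 1)) = 24.
Step 2. [-2*(4*((x + 4) - 1)) = 24] -2·(inner) — divide through by -2 ⇒ div: 4*((x + 4) - 1) = -12.
Step 3. [4*((x + 4) - 1) = -12] 4 out front; divide by 4. So div: (x + 4) - 1 = -3.
Step 4. [(x + 4) - 1 = -3] -1 is outermost — add 1 both sides, so sub: x + 4 = -2.
Step 5. [x + 4 = -2] the outer +4 inverts by subtracting 4. So sub: x = -6.

Answer: x ∈ {-6}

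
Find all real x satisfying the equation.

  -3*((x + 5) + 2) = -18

Step 1. [-3*((x + 5) + 2) = -18] LHS = -3·(…); ÷-3 both sides. So div: (x + 5) + 2 = 6.
Step 2. [(x + 5) + 2 = 6] subtract 2: x sits inside (… + 2) ⇒ sub: x + 5 = 4.
Step 3. [x + 5 = 4] the outer +5 inverts by subtracting 5 ⇒ sub: x = -1.

Answer: x ∈ {-1}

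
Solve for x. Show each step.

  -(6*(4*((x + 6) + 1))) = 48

Step 1. [-(6*(4*((x + 6) + 1))) = 48] LHS negated; negate both sides. So neg: 6*(4*((x + 6) + 1)) = -48.
Step 2. [6*(4*((x + 6) + 1)) = -48] LHS = 6·(…); ÷6 both sides, so div: 4*((x + 6) + 1) = -8.
Step 3. [4*((x + 6) + 1) = -8] 4 out front; divide by 4, so div: (x + 6) + 1 = -2.
Step 4. [(x + 6) + 1 = -2] the outer +1 inverts by subtracting 1, so sub: x + 6 = -3.
Step 5. [x + 6 = -3] the outer +6 inverts by subtracting 6. So sub: x = -9.

Answer: x ∈ {-9}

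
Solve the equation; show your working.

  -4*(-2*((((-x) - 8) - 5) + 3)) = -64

Step 1. [-4*(-2*((((-x) - 8) - 5) + 3)) = -64] divide by the outer -4 ⇒ div: -2*((((-x) - 8) - 5) + 3) = 16.
Step 2. [-2*((((-x) - 8) - 5) + 3) = 16] -2·(inner) — divide through by -2 ⇒ div: (((-x) - 8) - 5) + 3 = -8.
Step 3. [(((-x) - 8) - 5) + 3 = -8] the outer +3 inverts by subtracting 3. So sub: ((-x) - 8) - 5 = -11.
Step 4. [((-x) - 8) - 5 = -11] the outer -5 inverts by adding 5 ⇒ sub: (-x) - 8 = -6.
Step 5. [(-x) - 8 = -6] -8 is outermost — add 8 both sides, so sub: -x = 2.
Step 6. [-x = 2] LHS negated; negate both sides. So neg: x = -2.

Answer: x ∈ {-2}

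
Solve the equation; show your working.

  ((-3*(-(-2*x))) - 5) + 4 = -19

Step 1. [((-3*(-(-2*x))) - 5) + 4 = -19] subtract 4: x sits inside (… + 4) ⇒ sub: (-3*(-(-2*x))) - 5 = -23.
Step 2. [(-3*(-(-2*x))) - 5 = -23] the outer -5 inverts by adding 5, so sub: -3*(-(-2*x)) = -18.
Step 3. [-3*(-(-2*x)) = -18] -3 out front; divide by -3 ⇒ div: -(-2*x) = 6.
Step 4. [-(-2*x) = 6] flip signs both sides. So neg: -2*x = -6.
Step 5. [-2*x = -6] -2 out front; divide by -2. So div: x = 3.

Answer: x ∈ {3}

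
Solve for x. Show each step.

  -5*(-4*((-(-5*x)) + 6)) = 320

Step 1. [-5*(-4*((-(-5*x)) + 6)) = 320] divide by the outer -5, so div: -4*((-(-5*x)) + 6) = -64.
Step 2. [-4*((-(-5*x)) + 6) = -64] -4 out front; divide by -4. So div: (-(-5*x)) + 6 = 16.
Step 3. [(-(-5*x)) + 6 = 16] 6 comes off first (subtract 6). So sub: -(-5*x) = 10.
Step 4. [-(-5*x) = 10] leading − — multiply by −1. So neg: -5*x = -10.
Step 5. [-5*x = -10] -5 out front; divide by -5. So div: x = 2.

Answer: x ∈ {2}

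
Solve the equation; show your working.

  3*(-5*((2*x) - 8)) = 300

Step 1. [3*(-5*((2*x) - 8)) = 300] 3·(inner) — divide through by 3. So div: -5*((2*x) - 8) = 100.
Step 2. [-5*((2*x) - 8) = 100] leading coefficient -5: divide by -5, so div: (2*x) - 8 = -20.
Step 3. [(2*x) - 8 = -20] 2 | LHS and 2 | -20: pull 2 out, so factor: x - 4 = -10.
Step 4. [x - 4 = -10] 4 comes off first (add 4), so sub: x = -6.

Answer: x ∈ {-6}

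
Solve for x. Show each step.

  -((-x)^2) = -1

Step 1. [-((-x)^2) = -1] LHS negated; negate both sides, so neg: (-x)^2 = 1.
Step 2. [(-x)^2 = 1] LHS squared, RHS 1 ≥ 0: apply √ (±). So sqrt: -x = 1 or -1.
Step 3. [-x = 1 or -1] flip signs both sides, so neg: x = -1 or 1.

Answer: x ∈ {-1, 1}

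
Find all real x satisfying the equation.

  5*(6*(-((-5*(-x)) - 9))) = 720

Step 1. [5*(6*(-((-5*(-x)) - 9))) = 720] LHS = 5·(…); ÷5 both sides ⇒ div: 6*(-((-5*(-x)) - 9)) = 144.
Step 2. [6*(-((-5*(-x)) - 9)) = 144] LHS = 6·(…); ÷6 both sides ⇒ div: -((-5*(-x)) - 9) = 24.
Step 3. [-((-5*(-x)) - 9) = 24] LHS negated; negate both sides ⇒ neg: (-5*(-x)) - 9 = -24.
Step 4. [(-5*(-x)) - 9 = -24] 9 comes off first (add 9), so sub: -5*(-x) = -15.
Step 5. [-5*(-x) = -15] -5·(inner) — divide through by -5, so div: -x = 3.
Step 6. [-x = 3] flip signs both sides. So neg: x = -3.

Answer: x ∈ {-3}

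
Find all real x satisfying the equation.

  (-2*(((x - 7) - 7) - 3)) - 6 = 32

Step 1. [(-2*(((x - 7) - 7) - 3)) - 6 = 32] 6 comes off first (add 6), so sub: -2*(((x - 7) - 7) - 3) = 38.
Step 2. [-2*(((x - 7) - 7) - 3) = 38] -2 out front; divide by -2. So div: ((x - 7) - 7) - 3 = -19.
Step 3. [((x - 7) - 7) - 3 = -19] -3 is outermost — add 3 both sides, so sub: (x - 7) - 7 = -16.
Step 4. [(x - 7) - 7 = -16] -7 is outermost — add 7 both sides, so sub: x - 7 = -9.
Step 5. [x - 7 = -9] -7 is outermost — add 7 both sides. So sub: x = -2.

Answer: x ∈ {-2}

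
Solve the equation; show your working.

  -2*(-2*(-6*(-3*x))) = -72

Step 1. [-2*(-2*(-6*(-3*x))) = -72] -2·(inner) — divide through by -2. So div: -2*(-6*(-3*x)) = 36.
Step 2. [-2*(-6*(-3*x)) = 36] divide by the outer -2 ⇒ div: -6*(-3*x) = -18.
Step 3. [-6*(-3*x) = -18] divide by the outer -6, so div: -3*x = 3.
Step 4. [-3*x = 3] -3 out front; divide by -3 ⇒ div: x = -1.

Answer: x ∈ {-1}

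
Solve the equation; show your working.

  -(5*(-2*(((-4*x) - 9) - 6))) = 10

Step 1. [-(5*(-2*(((-4*x) - 9) - 6))) = 10] flip signs both sides, so neg: 5*(-2*(((-4*x) - 9) - 6)) = -10.
Step 2. [5*(-2*(((-4*x) - 9) - 6)) = -10] 5 out front; divide by 5, so div: -2*(((-4*x) - 9) - 6) = -2.
Step 3. [-2*(((-4*x) - 9) - 6) = -2] LHS = -2·(…); ÷-2 both sides ⇒ div: ((-4*x) - 9) - 6 = 1.
Step 4. [((-4*x) - 9) - 6 = 1] 6 comes off first (add 6). So sub: (-4*x) - 9 = 7.
Step 5. [(-4*x) - 9 = 7] the outer -9 inverts by adding 9, so sub: -4*x = 16.
Step 6. [-4*x = 16] leading coefficient -4: divide by -4 ⇒ div: x = -4.

Answer: x ∈ {-4}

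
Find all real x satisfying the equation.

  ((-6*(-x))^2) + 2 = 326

Step 1. [((-6*(-x))^2) + 2 = 326] 2 comes off first (subtract 2) ⇒ sub: (-6*(-x))^2 = 324.
Step 2. [(-6*(-x))^2 = 324] √ both sides: 324 ≥ 0 gives two branches ⇒ sqrt: -6*(-x) = 18 or -18.
Step 3. [-6*(-x) = 18 or -18] -6·(inner) — divide through by -6 ⇒ div: -x = -3 or 3.
Step 4. [-x = -3 or 3] leading − — multiply by −1, so neg: x = 3 or -3.

Answer: x ∈ {-3, 3}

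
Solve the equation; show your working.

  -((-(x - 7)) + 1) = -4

Step 1. [-((-(x - 7)) + 1) = -4] LHS negated; negate both sides. So neg: (-(x - 7)) + 1 = 4.
Step 2. [(-(x - 7)) + 1 = 4] subtract 1: x sits inside (… + 1), so sub: -(x - 7) = 3.
Step 3. [-(x - 7) = 3] leading − — multiply by −1. So neg: x - 7 = -3.
Step 4. [x - 7 = -3] peel the -7: add 7 from each side, so sub: x = 4.

Answer: x ∈ {4}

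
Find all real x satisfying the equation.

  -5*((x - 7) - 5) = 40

Step 1. [-5*((x - 7) - 5) = 40] -5·(inner) — divide through by -5. So div: (x - 7) - 5 = -8.
Step 2. [(x - 7) - 5 = -8] add 5: x sits inside (… - 5). So sub: x - 7 = -3.
Step 3. [x - 7 = -3] peel the -7: add 7 from each side. So sub: x = 4.

Answer: x ∈ {4}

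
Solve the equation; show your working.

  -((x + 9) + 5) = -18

Step 1. [-((x + 9) + 5) = -18] LHS negated; negate both sides, so neg: (x + 9) + 5 = 18.
Step 2. [(x + 9) + 5 = 18] 5 comes off first (subtract 5). So sub: x + 9 = 13.
Step 3. [x + 9 = 13] peel the +9: subtract 9 from each side ⇒ sub: x = 4.

Answer: x ∈ {4}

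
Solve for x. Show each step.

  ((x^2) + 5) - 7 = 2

Step 1. [((x^2) + 5) - 7 = 2] the outer -7 inverts by adding 7. So sub: (x^2) + 5 = 9.
Step 2. [(x^2) + 5 = 9] subtract 5: x sits inside (… + 5) ⇒ sub: x^2 = 4.
Step 3. [x^2 = 4] √ both sides: 4 ≥ 0 gives two branches, so sqrt: x = 2 or -2.

Answer: x ∈ {-2, 2}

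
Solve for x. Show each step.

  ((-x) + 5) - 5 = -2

Step 1. [((-x) + 5) - 5 = -2] -5 is outermost — add 5 both sides. So sub: (-x) + 5 = 3.
Step 2. [(-x) + 5 = 3] subtract 5: x sits inside (… + 5), so sub: -x = -2.
Step 3. [-x = -2] flip signs both sides, so neg: x = 2.

Answer: x ∈ {2}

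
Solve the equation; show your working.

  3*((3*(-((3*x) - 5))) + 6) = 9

Step 1. [3*((3*(-((3*x) - 5))) + 6) = 9] 3 out front; divide by 3, so div: (3*(-((3*x) - 5))) + 6 = 3.
Step 2. [(3*(-((3*x) - 5))) + 6 = 3] common factor 3 (LHS and 3) — divide through. So factor: (-((3*x) - 5)) + 2 = 1.
Step 3. [(-((3*x) - 5)) + 2 = 1] peel the +2: subtract 2 from each side ⇒ sub: -((3*x) - 5) = -1.
Step 4. [-((3*x) - 5) = -1] LHS negated; negate both sides ⇒ neg: (3*x) - 5 = 1.
Step 5. [(3*x) - 5 = 1] add 5: x sits inside (… - 5). So sub: 3*x = 6.
Step 6. [3*x = 6] 3 out front; divide by 3, so div: x = 2.

Answer: x ∈ {2}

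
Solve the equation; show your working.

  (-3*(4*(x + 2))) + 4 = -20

Step 1. [(-3*(4*(x + 2))) + 4 = -20] 4 comes off first (subtract 4). So sub: -3*(4*(x + 2)) = -24.
Step 2. [-3*(4*(x + 2)) = -24] -3 out front; divide by -3 ⇒ div: 4*(x + 2) = 8.
Step 3. [4*(x + 2) = 8] divide by the outer 4, so div: x + 2 = 2.
Step 4. [x + 2 = 2] +2 is outermost — subtract 2 both sides, so sub: x = 0.

Answer: x ∈ {0}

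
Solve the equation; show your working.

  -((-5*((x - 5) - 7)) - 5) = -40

Step 1. [-((-5*((x - 5) - 7)) - 5) = -40] leading − — multiply by −1 ⇒ neg: (-5*((x - 5) - 7)) - 5 = 40.
Step 2. [(-5*((x - 5) - 7)) - 5 = 40] -5 is outermost — add 5 both sides. So sub: -5*((x - 5) - 7) = 45.
Step 3. [-5*((x - 5) - 7) = 45] leading coefficient -5: divide by -5. So div: (x - 5) - 7 = -9.
Step 4. [(x - 5) - 7 = -9] peel the -7: add 7 from each side. So sub: x - 5 = -2.
Step 5. [x - 5 = -2] 5 comes off first (add 5), so sub: x = 3.

Answer: x ∈ {3}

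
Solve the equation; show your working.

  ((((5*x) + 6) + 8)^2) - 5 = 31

Step 1. [((((5*x) + 6) + 8)^2) - 5 = 31] 5 comes off first (add 5), so sub: (((5*x) + 6) + 8)^2 = 36.
Step 2. [(((5*x) + 6) + 8)^2 = 36] 36 ≥ 0, LHS is (·)² — take ±√ ⇒ sqrt: ((5*x) + 6) + 8 = 6 or -6.
Step 3. [((5*x) + 6) + 8 = 6 or -6] subtract 8: x sits inside (… + 8), so sub: (5*x) + 6 = -2 or -14.
Step 4. [(5*x) + 6 = -2 or -14] the outer +6 inverts by subtracting 6. So sub: 5*x = -8 or -20.
Step 5. [5*x = -8 or -20] divide by the outer 5 ⇒ div: x = -8/5 or -4.

Answer: x ∈ {-4, -8/5}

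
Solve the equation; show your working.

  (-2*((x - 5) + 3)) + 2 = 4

Step 1. [(-2*((x - 5) + 3)) + 2 = 4] peel the +2: subtract 2 from each side, so sub: -2*((x - 5) + 3) = 2.
Step 2. [-2*((x - 5) + 3) = 2] LHS = -2·(…); ÷-2 both sides. So div: (x - 5) + 3 = -1.
Step 3. [(x - 5) + 3 = -1] 3 comes off first (subtract 3). So sub: x - 5 = -4.
Step 4. [x - 5 = -4] peel the -5: add 5 from each side ⇒ sub: x = 1.

Answer: x ∈ {1}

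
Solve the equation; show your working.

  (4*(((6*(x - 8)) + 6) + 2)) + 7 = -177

Step 1. [(4*(((6*(x - 8)) + 6) + 2)) + 7 = -177] 7 comes off first (subtract 7), so sub: 4*(((6*(x - 8)) + 6) + 2) = -184.
Step 2. [4*(((6*(x - 8)) + 6) + 2) = -184] leading coefficient 4: divide by 4. So div: ((6*(x - 8)) + 6) + 2 = -46.
Step 3. [((6*(x - 8)) + 6) + 2 = -46] subtract 2: x sits inside (… + 2). So sub: (6*(x - 8)) + 6 = -48.
Step 4. [(6*(x - 8)) + 6 = -48] 6 | LHS and 6 | -48: pull 6 out. So factor: (x - 8) + 1 = -8.
Step 5. [(x - 8) + 1 = -8] 1 comes off first (subtract 1). So sub: x - 8 = -9.
Step 6. [x - 8 = -9] 8 comes off first (add 8) ⇒ sub: x = -1.

Answer: x ∈ {-1}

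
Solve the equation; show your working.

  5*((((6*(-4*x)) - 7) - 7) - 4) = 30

Step 1. [5*((((6*(-4*x)) - 7) - 7) - 4) = 30] 5 out front; divide by 5 ⇒ div: (((6*(-4*x)) - 7) - 7) - 4 = 6.
Step 2. [(((6*(-4*x)) - 7) - 7) - 4 = 6] peel the -4: add 4 from each side ⇒ sub: ((6*(-4*x)) - 7) - 7 = 10.
Step 3. [((6*(-4*x)) - 7) - 7 = 10] peel the -7: add 7 from each side, so sub: (6*(-4*x)) - 7 = 17.
Step 4. [(6*(-4*x)) - 7 = 17] the outer -7 inverts by adding 7. So sub: 6*(-4*x) = 24.
Step 5. [6*(-4*x) = 24] divide by the outer 6. So div: -4*x = 4.
Step 6. [-4*x = 4] divide by the outer -4, so div: x = -1.

Answer: x ∈ {-1}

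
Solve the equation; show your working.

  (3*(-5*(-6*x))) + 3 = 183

Step 1. [(3*(-5*(-6*x))) + 3 = 183] 3 comes off first (subtract 3) ⇒ sub: 3*(-5*(-6*x)) = 180.
Step 2. [3*(-5*(-6*x)) = 180] 3·(inner) — divide through by 3, so div: -5*(-6*x) = 60.
Step 3. [-5*(-6*x) = 60] -5 out front; divide by -5 ⇒ div: -6*x = -12.
Step 4. [-6*x = -12] leading coefficient -6: divide by -6 ⇒ div: x = 2.

Answer: x ∈ {2}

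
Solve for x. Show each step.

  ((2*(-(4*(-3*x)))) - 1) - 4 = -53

Step 1. [((2*(-(4*(-3*x)))) - 1) - 4 = -53] peel the -4: add 4 from each side, so sub: (2*(-(4*(-3*x)))) - 1 = -49.
Step 2. [(2*(-(4*(-3*x)))) - 1 = -49] add 1: x sits inside (… - 1), so sub: 2*(-(4*(-3*x))) = -48.
Step 3. [2*(-(4*(-3*x))) = -48] divide by the outer 2 ⇒ div: -(4*(-3*x)) = -24.
Step 4. [-(4*(-3*x)) = -24] LHS negated; negate both sides. So neg: 4*(-3*x) = 24.
Step 5. [4*(-3*x) = 24] leading coefficient 4: divide by 4 ⇒ div: -3*x = 6.
Step 6. [-3*x = 6] divide by the outer -3 ⇒ div: x = -2.

Answer: x ∈ {-2}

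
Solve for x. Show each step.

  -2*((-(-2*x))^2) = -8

Step 1. [-2*((-(-2*x))^2) = -8] -2·(inner) — divide through by -2 ⇒ div: (-(-2*x))^2 = 4.
Step 2. [(-(-2*x))^2 = 4] LHS squared, RHS 4 ≥ 0: apply √ (±), so sqrt: -(-2*x) = 2 or -2.
Step 3. [-(-2*x) = 2 or -2] flip signs both sides ⇒ neg: -2*x = -2 or 2.
Step 4. [-2*x = -2 or 2] leading coefficient -2: divide by -2. So div: x = 1 or -1.

Answer: x ∈ {-1, 1}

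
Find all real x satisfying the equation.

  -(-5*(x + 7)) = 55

Step 1. [-(-5*(x + 7)) = 55] flip signs both sides, so neg: -5*(x + 7) = -55.
Step 2. [-5*(x + 7) = -55] -5 out front; divide by -5. So div: x + 7 = 11.
Step 3. [x + 7 = 11] the outer +7 inverts by subtracting 7 ⇒ sub: x = 4.

Answer: x ∈ {4}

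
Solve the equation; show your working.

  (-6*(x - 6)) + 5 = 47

Step 1. [(-6*(x - 6)) + 5 = 47] peel the +5: subtract 5 from each side. So sub: -6*(x - 6) = 42.
Step 2. [-6*(x - 6) = 42] LHS = -6·(…); ÷-6 both sides, so div: x - 6 = -7.
Step 3. [x - 6 = -7] peel the -6: add 6 from each side ⇒ sub: x = -1.

Answer: x ∈ {-1}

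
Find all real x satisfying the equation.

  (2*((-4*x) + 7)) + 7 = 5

Step 1. [(2*((-4*x) + 7)) + 7 = 5] subtract 7: x sits inside (… + 7), so sub: 2*((-4*x) + 7) = -2.
Step 2. [2*((-4*x) + 7) = -2] leading coefficient 2: divide by 2, so div: (-4*x) + 7 = -1.
Step 3. [(-4*x) + 7 = -1] 7 comes off first (subtract 7), so sub: -4*x = -8.
Step 4. [-4*x = -8] leading coefficient -4: divide by -4. So div: x = 2.

Answer: x ∈ {2}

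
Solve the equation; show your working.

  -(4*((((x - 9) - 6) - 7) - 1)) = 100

Step 1. [-(4*((((x - 9) - 6) - 7) - 1)) = 100] LHS negated; negate both sides. So neg: 4*((((x - 9) - 6) - 7) - 1) = -100.
Step 2. [4*((((x - 9) - 6) - 7) - 1) = -100] LHS = 4·(…); ÷4 both sides. So div: (((x - 9) - 6) - 7) - 1 = -25.
Step 3. [(((x - 9) - 6) - 7) - 1 = -25] -1 is outermost — add 1 both sides ⇒ sub: ((x - 9) - 6) - 7 = -24.
Step 4. [((x - 9) - 6) - 7 = -24] -7 is outermost — add 7 both sides. So sub: (x - 9) - 6 = -17.
Step 5. [(x - 9) - 6 = -17] 6 comes off first (add 6), so sub: x - 9 = -11.
Step 6. [x - 9 = -11] add 9: x sits inside (… - 9) ⇒ sub: x = -2.

Answer: x ∈ {-2}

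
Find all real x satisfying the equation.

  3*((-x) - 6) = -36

Step 1. [3*((-x) - 6) = -36] 3 out front; divide by 3, so div: (-x) - 6 = -12.
Step 2. [(-x) - 6 = -12] 6 comes off first (add 6). So sub: -x = -6.
Step 3. [-x = -6] LHS negated; negate both sides, so neg: x = 6.

Answer: x ∈ {6}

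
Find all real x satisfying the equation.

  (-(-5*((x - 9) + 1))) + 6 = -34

Step 1. [(-(-5*((x - 9) + 1))) + 6 = -34] peel the +6: subtract 6 from each side. So sub: -(-5*((x - 9) + 1)) = -40.
Step 2. [-(-5*((x - 9) + 1)) = -40] leading − — multiply by −1, so neg: -5*((x - 9) + 1) = 40.
Step 3. [-5*((x - 9) + 1) = 40] leading coefficient -5: divide by -5. So div: (x - 9) + 1 = -8.
Step 4. [(x - 9) + 1 = -8] 1 comes off first (subtract 1). So sub: x - 9 = -9.
Step 5. [x - 9 = -9] the outer -9 inverts by adding 9 ⇒ sub: x = 0.

Answer: x ∈ {0}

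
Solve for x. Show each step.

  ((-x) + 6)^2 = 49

Step 1. [((-x) + 6)^2 = 49] √ both sides: 49 ≥ 0 gives two branches, so sqrt: (-x) + 6 = 7 or -7.
Step 2. [(-x) + 6 = 7 or -7] subtract 6: x sits inside (… + 6), so sub: -x = 1 or -13.
Step 3. [-x = 1 or -13] flip signs both sides, so neg: x = -1 or 13.

Answer: x ∈ {-1, 13}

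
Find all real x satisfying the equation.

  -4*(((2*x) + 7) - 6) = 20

Step 1. [-4*(((2*x) + 7) - 6) = 20] leading coefficient -4: divide by -4 ⇒ div: ((2*x) + 7) - 6 = -5.
Step 2. [((2*x) + 7) - 6 = -5] 6 comes off first (add 6). So sub: (2*x) + 7 = 1.
Step 3. [(2*x) + 7 = 1] +7 is outermost — subtract 7 both sides. So sub: 2*x = -6.
Step 4. [2*x = -6] LHS = 2·(…); ÷2 both sides ⇒ div: x = -3.

Answer: x ∈ {-3}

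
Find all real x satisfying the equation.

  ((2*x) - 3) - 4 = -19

Step 1. [((2*x) - 3) - 4 = -19] 4 comes off first (add 4). So sub: (2*x) - 3 = -15.
Step 2. [(2*x) - 3 = -15] -3 is outermost — add 3 both sides, so sub: 2*x = -12.
Step 3. [2*x = -12] leading coefficient 2: divide by 2 ⇒ div: x = -6.

Answer: x ∈ {-6}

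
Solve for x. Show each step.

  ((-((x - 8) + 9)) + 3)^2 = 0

Step 1. [((-((x - 8) + 9)) + 3)^2 = 0] 0 ≥ 0, LHS is (·)² — take ±√, so sqrt: (-((x - 8) + 9)) + 3 = 0.
Step 2. [(-((x - 8) + 9)) + 3 = 0] peel the +3: subtract 3 from each side ⇒ sub: -((x - 8) + 9) = -3.
Step 3. [-((x - 8) + 9) = -3] LHS negated; negate both sides. So neg: (x - 8) + 9 = 3.
Step 4. [(x - 8) + 9 = 3] subtract 9: x sits inside (… + 9), so sub: x - 8 = -6.
Step 5. [x - 8 = -6] peel the -8: add 8 from each side ⇒ sub: x = 2.

Answer: x ∈ {2}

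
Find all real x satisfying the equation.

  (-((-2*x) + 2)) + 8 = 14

Step 1. [(-((-2*x) + 2)) + 8 = 14] peel the +8: subtract 8 from each side. So sub: -((-2*x) + 2) = 6.
Step 2. [-((-2*x) + 2) = 6] leading − — multiply by −1, so neg: (-2*x) + 2 = -6.
Step 3. [(-2*x) + 2 = -6] subtract 2: x sits inside (… + 2). So sub: -2*x = -8.
Step 4. [-2*x = -8] divide by the outer -2 ⇒ div: x = 4.

Answer: x ∈ {4}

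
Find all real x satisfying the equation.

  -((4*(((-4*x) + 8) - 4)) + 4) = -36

Step 1. [-((4*(((-4*x) + 8) - 4)) + 4) = -36] LHS negated; negate both sides, so neg: (4*(((-4*x) + 8) - 4)) + 4 = 36.
Step 2. [(4*(((-4*x) + 8) - 4)) + 4 = 36] 4 divides every term; factor it out ⇒ factor: (((-4*x) + 8) - 4) + 1 = 9.
Step 3. [(((-4*x) + 8) - 4) + 1 = 9] subtract 1: x sits inside (… + 1) ⇒ sub: ((-4*x) + 8) - 4 = 8.
Step 4. [((-4*x) + 8) - 4 = 8] -4 is outermost — add 4 both sides ⇒ sub: (-4*x) + 8 = 12.
Step 5. [(-4*x) + 8 = 12] 8 comes off first (subtract 8), so sub: -4*x = 4.
Step 6. [-4*x = 4] divide by the outer -4. So div: x = -1.

Answer: x ∈ {-1}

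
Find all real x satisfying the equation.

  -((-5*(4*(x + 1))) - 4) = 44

Step 1. [-((-5*(4*(x + 1))) - 4) = 44] flip signs both sides, so neg: (-5*(4*(x + 1))) - 4 = -44.
Step 2. [(-5*(4*(x + 1))) - 4 = -44] 4 comes off first (add 4) ⇒ sub: -5*(4*(x + 1)) = -40.
Step 3. [-5*(4*(x + 1)) = -40] -5·(inner) — divide through by -5, so div: 4*(x + 1) = 8.
Step 4. [4*(x + 1) = 8] 4·(inner) — divide through by 4 ⇒ div: x + 1 = 2.
Step 5. [x + 1 = 2] subtract 1: x sits inside (… + 1), so sub: x = 1.

Answer: x ∈ {1}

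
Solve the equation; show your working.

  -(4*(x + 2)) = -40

Step 1. [-(4*(x + 2)) = -40] leading − — multiply by −1. So neg: 4*(x + 2) = 40.
Step 2. [4*(x + 2) = 40] LHS = 4·(…); ÷4 both sides, so div: x + 2 = 10.
Step 3. [x + 2 = 10] 2 comes off first (subtract 2), so sub: x = 8.

Answer: x ∈ {8}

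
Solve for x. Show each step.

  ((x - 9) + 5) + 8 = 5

Step 1. [((x - 9) + 5) + 8 = 5] the outer +8 inverts by subtracting 8, so sub: (x - 9) + 5 = -3.
Step 2. [(x - 9) + 5 = -3] subtract 5: x sits inside (… + 5), so sub: x - 9 = -8.
Step 3. [x - 9 = -8] the outer -9 inverts by adding 9, so sub: x = 1.

Answer: x ∈ {1}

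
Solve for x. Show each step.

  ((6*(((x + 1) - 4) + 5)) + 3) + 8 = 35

Step 1. [((6*(((x + 1) - 4) + 5)) + 3) + 8 = 35] subtract 8: x sits inside (… + 8). So sub: (6*(((x + 1) - 4) + 5)) + 3 = 27.
Step 2. [(6*(((x + 1) - 4) + 5)) + 3 = 27] peel the +3: subtract 3 from each side, so sub: 6*(((x + 1) - 4) + 5) = 24.
Step 3. [6*(((x + 1) - 4) + 5) = 24] divide by the outer 6, so div: ((x + 1) - 4) + 5 = 4.
Step 4. [((x + 1) - 4) + 5 = 4] +5 is outermost — subtract 5 both sides. So sub: (x + 1) - 4 = -1.
Step 5. [(x + 1) - 4 = -1] peel the -4: add 4 from each side ⇒ sub: x + 1 = 3.
Step 6. [x + 1 = 3] peel the +1: subtract 1 from each side ⇒ sub: x = 2.

Answer: x ∈ {2}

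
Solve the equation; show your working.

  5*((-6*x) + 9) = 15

Step 1. [5*((-6*x) + 9) = 15] 5·(inner) — divide through by 5 ⇒ div: (-6*x) + 9 = 3.
Step 2. [(-6*x) + 9 = 3] subtract 9: x sits inside (… + 9). So sub: -6*x = -6.
Step 3. [-6*x = -6] leading coefficient -6: divide by -6 ⇒ div: x = 1.

Answer: x ∈ {1}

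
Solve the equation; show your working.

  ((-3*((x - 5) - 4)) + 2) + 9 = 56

Step 1. [((-3*((x - 5) - 4)) + 2) + 9 = 56] 9 comes off first (subtract 9). So sub: (-3*((x - 5) - 4)) + 2 = 47.
Step 2. [(-3*((x - 5) - 4)) + 2 = 47] 2 comes off first (subtract 2). So sub: -3*((x - 5) - 4) = 45.
Step 3. [-3*((x - 5) - 4) = 45] leading coefficient -3: divide by -3, so div: (x - 5) - 4 = -15.
Step 4. [(x - 5) - 4 = -15] 4 comes off first (add 4). So sub: x - 5 = -11.
Step 5. [x - 5 = -11] add 5: x sits inside (… - 5). So sub: x = -6.

Answer: x ∈ {-6}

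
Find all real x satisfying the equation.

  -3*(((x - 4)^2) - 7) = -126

Step 1. [-3*(((x - 4)^2) - 7) = -126] -3·(inner) — divide through by -3, so div: ((x - 4)^2) - 7 = 42.
Step 2. [((x - 4)^2) - 7 = 42] 7 comes off first (add 7), so sub: (x - 4)^2 = 49.
Step 3. [(x - 4)^2 = 49] 49 ≥ 0, LHS is (·)² — take ±√, so sqrt: x - 4 = 7 or -7.
Step 4. [x - 4 = 7 or -7] -4 is outermost — add 4 both sides, so sub: x = 11 or -3.

Answer: x ∈ {-3, 11}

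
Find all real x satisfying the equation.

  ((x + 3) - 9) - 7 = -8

Step 1. [((x + 3) - 9) - 7 = -8] 7 comes off first (add 7) ⇒ sub: (x + 3) - 9 = -1.
Step 2. [(x + 3) - 9 = -1] 9 comes off first (add 9), so sub: x + 3 = 8.
Step 3. [x + 3 = 8] 3 comes off first (subtract 3) ⇒ sub: x = 5.

Answer: x ∈ {5}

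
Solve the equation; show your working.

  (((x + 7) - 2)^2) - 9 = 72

Step 1. [(((x + 7) - 2)^2) - 9 = 72] the outer -9 inverts by adding 9. So sub: ((x + 7) - 2)^2 = 81.
Step 2. [((x + 7) - 2)^2 = 81] √ both sides: 81 ≥ 0 gives two branches. So sqrt: (x + 7) - 2 = 9 or -9.
Step 3. [(x + 7) - 2 = 9 or -9] add 2: x sits inside (… - 2) ⇒ sub: x + 7 = 11 or -7.
Step 4. [x + 7 = 11 or -7] 7 comes off first (subtract 7), so sub: x = 4 or -14.

Answer: x ∈ {-14, 4}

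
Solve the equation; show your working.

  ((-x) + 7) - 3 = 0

Step 1. [((-x) + 7) - 3 = 0] the outer -3 inverts by adding 3 ⇒ sub: (-x) + 7 = 3.
Step 2. [(-x) + 7 = 3] peel the +7: subtract 7 from each side, so sub: -x = -4.
Step 3. [-x = -4] flip signs both sides, so neg: x = 4.

Answer: x ∈ {4}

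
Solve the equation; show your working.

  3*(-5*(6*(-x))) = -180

Step 1. [3*(-5*(6*(-x))) = -180] 3·(inner) — divide through by 3 ⇒ div: -5*(6*(-x)) = -60.
Step 2. [-5*(6*(-x)) = -60] -5 out front; divide by -5 ⇒ div: 6*(-x) = 12.
Step 3. [6*(-x) = 12] divide by the outer 6, so div: -x = 2.
Step 4. [-x = 2] LHS negated; negate both sides. So neg: x = -2.

Answer: x ∈ {-2}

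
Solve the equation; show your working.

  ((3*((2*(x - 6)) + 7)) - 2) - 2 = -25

Step 1. [((3*((2*(x - 6)) + 7)) - 2) - 2 = -25] peel the -2: add 2 from each side. So sub: (3*((2*(x - 6)) + 7)) - 2 = -23.
Step 2. [(3*((2*(x - 6)) + 7)) - 2 = -23] -2 is outermost — add 2 both sides, so sub: 3*((2*(x - 6)) + 7) = -21.
Step 3. [3*((2*(x - 6)) + 7) = -21] leading coefficient 3: divide by 3, so div: (2*(x - 6)) + 7 = -7.
Step 4. [(2*(x - 6)) + 7 = -7] +7 is outermost — subtract 7 both sides. So sub: 2*(x - 6) = -14.
Step 5. [2*(x - 6) = -14] LHS = 2·(…); ÷2 both sides. So div: x - 6 = -7.
Step 6. [x - 6 = -7] peel the -6: add 6 from each side, so sub: x = -1.

Answer: x ∈ {-1}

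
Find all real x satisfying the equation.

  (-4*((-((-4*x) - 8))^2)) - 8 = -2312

Step 1. [(-4*((-((-4*x) - 8))^2)) - 8 = -2312] 8 comes off first (add 8), so sub: -4*((-((-4*x) - 8))^2) = -2304.
Step 2. [-4*((-((-4*x) - 8))^2) = -2304] divide by the outer -4 ⇒ div: (-((-4*x) - 8))^2 = 576.
Step 3. [(-((-4*x) - 8))^2 = 576] 576 ≥ 0, LHS is (·)² — take ±√, so sqrt: -((-4*x) - 8) = 24 or -24.
Step 4. [-((-4*x) - 8) = 24 or -24] LHS negated; negate both sides. So neg: (-4*x) - 8 = -24 or 24.
Step 5. [(-4*x) - 8 = -24 or 24] common factor -4 (LHS and -24 or 24) — divide through. So factor: x + 2 = 6 or -6.
Step 6. [x + 2 = 6 or -6] the outer +2 inverts by subtracting 2. So sub: x = 4 or -8.

Answer: x ∈ {-8, 4}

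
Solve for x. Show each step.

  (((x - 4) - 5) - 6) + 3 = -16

Step 1. [(((x - 4) - 5) - 6) + 3 = -16] peel the +3: subtract 3 from each side, so sub: ((x - 4) - 5) - 6 = -19.
Step 2. [((x - 4) - 5) - 6 = -19] add 6: x sits inside (… - 6) ⇒ sub: (x - 4) - 5 = -13.
Step 3. [(x - 4) - 5 = -13] add 5: x sits inside (… - 5). So sub: x - 4 = -8.
Step 4. [x - 4 = -8] add 4: x sits inside (… - 4) ⇒ sub: x = -4.

Answer: x ∈ {-4}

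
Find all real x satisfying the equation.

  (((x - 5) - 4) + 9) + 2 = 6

Step 1. [(((x - 5) - 4) + 9) + 2 = 6] peel the +2: subtract 2 from each side ⇒ sub: ((x - 5) - 4) + 9 = 4.
Step 2. [((x - 5) - 4) + 9 = 4] subtract 9: x sits inside (… + 9). So sub: (x - 5) - 4 = -5.
Step 3. [(x - 5) - 4 = -5] peel the -4: add 4 from each side ⇒ sub: x - 5 = -1.
Step 4. [x - 5 = -1] peel the -5: add 5 from each side. So sub: x = 4.

Answer: x ∈ {4}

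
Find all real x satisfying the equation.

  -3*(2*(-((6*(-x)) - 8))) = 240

Step 1. [-3*(2*(-((6*(-x)) - 8))) = 240] leading coefficient -3: divide by -3. So div: 2*(-((6*(-x)) - 8)) = -80.
Step 2. [2*(-((6*(-x)) - 8)) = -80] divide by the outer 2. So div: -((6*(-x)) - 8) = -40.
Step 3. [-((6*(-x)) - 8) = -40] LHS negated; negate both sides. So neg: (6*(-x)) - 8 = 40.
Step 4. [(6*(-x)) - 8 = 40] peel the -8: add 8 from each side. So sub: 6*(-x) = 48.
Step 5. [6*(-x) = 48] leading coefficient 6: divide by 6 ⇒ div: -x = 8.
Step 6. [-x = 8] leading − — multiply by −1. So neg: x = -8.

Answer: x ∈ {-8}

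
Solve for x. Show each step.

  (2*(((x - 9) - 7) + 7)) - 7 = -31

Step 1. [(2*(((x - 9) - 7) + 7)) - 7 = -31] 7 comes off first (add 7), so sub: 2*(((x - 9) - 7) + 7) = -24.
Step 2. [2*(((x - 9) - 7) + 7) = -24] divide by the outer 2. So div: ((x - 9) - 7) + 7 = -12.
Step 3. [((x - 9) - 7) + 7 = -12] 7 comes off first (subtract 7) ⇒ sub: (x - 9) - 7 = -19.
Step 4. [(x - 9) - 7 = -19] peel the -7: add 7 from each side, so sub: x - 9 = -12.
Step 5. [x - 9 = -12] peel the -9: add 9 from each side ⇒ sub: x = -3.

Answer: x ∈ {-3}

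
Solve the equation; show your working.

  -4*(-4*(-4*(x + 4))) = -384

Step 1. [-4*(-4*(-4*(x + 4))) = -384] -4·(inner) — divide through by -4 ⇒ div: -4*(-4*(x + 4)) = 96.
Step 2. [-4*(-4*(x + 4)) = 96] leading coefficient -4: divide by -4. So div: -4*(x + 4) = -24.
Step 3. [-4*(x + 4) = -24] -4 out front; divide by -4, so div: x + 4 = 6.
Step 4. [x + 4 = 6] 4 comes off first (subtract 4), so sub: x = 2.

Answer: x ∈ {2}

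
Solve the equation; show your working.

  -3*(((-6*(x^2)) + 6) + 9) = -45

Step 1. [-3*(((-6*(x^2)) + 6) + 9) = -45] divide by the outer -3, so div: ((-6*(x^2)) + 6) + 9 = 15.
Step 2. [((-6*(x^2)) + 6) + 9 = 15] the outer +9 inverts by subtracting 9 ⇒ sub: (-6*(x^2)) + 6 = 6.
Step 3. [(-6*(x^2)) + 6 = 6] +6 is outermost — subtract 6 both sides. So sub: -6*(x^2) = 0.
Step 4. [-6*(x^2) = 0] leading coefficient -6: divide by -6. So div: x^2 = 0.
Step 5. [x^2 = 0] LHS squared, RHS 0 ≥ 0: apply √ (±). So sqrt: x = 0.

Answer: x ∈ {0}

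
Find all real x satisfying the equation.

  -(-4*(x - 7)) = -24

Step 1. [-(-4*(x - 7)) = -24] LHS negated; negate both sides. So neg: -4*(x - 7) = 24.
Step 2. [-4*(x - 7) = 24] leading coefficient -4: divide by -4, so div: x - 7 = -6.
Step 3. [x - 7 = -6] add 7: x sits inside (… - 7) ⇒ sub: x = 1.

Answer: x ∈ {1}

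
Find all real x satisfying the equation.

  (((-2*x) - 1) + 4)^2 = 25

Step 1. [(((-2*x) - 1) + 4)^2 = 25] √ both sides: 25 ≥ 0 gives two branches. So sqrt: ((-2*x) - 1) + 4 = 5 or -5.
Step 2. [((-2*x) - 1) + 4 = 5 or -5] 4 comes off first (subtract 4). So sub: (-2*x) - 1 = 1 or -9.
Step 3. [(-2*x) - 1 = 1 or -9] -1 is outermost — add 1 both sides, so sub: -2*x = 2 or -8.
Step 4. [-2*x = 2 or -8] -2 out front; divide by -2 ⇒ div: x = -1 or 4.

Answer: x ∈ {-1, 4}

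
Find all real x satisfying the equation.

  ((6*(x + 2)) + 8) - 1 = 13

Step 1. [((6*(x + 2)) + 8) - 1 = 13] add 1: x sits inside (… - 1), so sub: (6*(x + 2)) + 8 = 14.
Step 2. [(6*(x + 2)) + 8 = 14] subtract 8: x sits inside (… + 8). So sub: 6*(x + 2) = 6.
Step 3. [6*(x + 2) = 6] leading coefficient 6: divide by 6. So div: x + 2 = 1.
Step 4. [x + 2 = 1] +2 is outermost — subtract 2 both sides ⇒ sub: x = -1.

Answer: x ∈ {-1}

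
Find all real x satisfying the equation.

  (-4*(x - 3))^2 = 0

Step 1. [(-4*(x - 3))^2 = 0] 0 ≥ 0, LHS is (·)² — take ±√, so sqrt: -4*(x - 3) = 0.
Step 2. [-4*(x - 3) = 0] divide by the outer -4. So div: x - 3 = 0.
Step 3. [x - 3 = 0] -3 is outermost — add 3 both sides, so sub: x = 3.

Answer: x ∈ {3}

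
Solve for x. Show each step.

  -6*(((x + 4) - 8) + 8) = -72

Step 1. [-6*(((x + 4) - 8) + 8) = -72] divide by the outer -6. So div: ((x + 4) - 8) + 8 = 12.
Step 2. [((x + 4) - 8) + 8 = 12] subtract 8: x sits inside (… + 8). So sub: (x + 4) - 8 = 4.
Step 3. [(x + 4) - 8 = 4] peel the -8: add 8 from each side. So sub: x + 4 = 12.
Step 4. [x + 4 = 12] +4 is outermost — subtract 4 both sides. So sub: x = 8.

Answer: x ∈ {8}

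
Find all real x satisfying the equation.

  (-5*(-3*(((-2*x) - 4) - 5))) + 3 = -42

Step 1. [(-5*(-3*(((-2*x) - 4) - 5))) + 3 = -42] the outer +3 inverts by subtracting 3, so sub: -5*(-3*(((-2*x) - 4) - 5)) = -45.
Step 2. [-5*(-3*(((-2*x) - 4) - 5)) = -45] LHS = -5·(…); ÷-5 both sides. So div: -3*(((-2*x) - 4) - 5) = 9.
Step 3. [-3*(((-2*x) - 4) - 5) = 9] leading coefficient -3: divide by -3, so div: ((-2*x) - 4) - 5 = -3.
Step 4. [((-2*x) - 4) - 5 = -3] 5 comes off first (add 5), so sub: (-2*x) - 4 = 2.
Step 5. [(-2*x) - 4 = 2] -2 | LHS and -2 | 2: pull -2 out, so factor: x + 2 = -1.
Step 6. [x + 2 = -1] +2 is outermost — subtract 2 both sides, so sub: x = -3.

Answer: x ∈ {-3}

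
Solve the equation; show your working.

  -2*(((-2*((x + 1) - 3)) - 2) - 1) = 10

Step 1. [-2*(((-2*((x + 1) - 3)) - 2) - 1) = 10] -2·(inner) — divide through by -2, so div: ((-2*((x + 1) - 3)) - 2) - 1 = -5.
Step 2. [((-2*((x + 1) - 3)) - 2) - 1 = -5] add 1: x sits inside (… - 1). So sub: (-2*((x + 1) - 3)) - 2 = -4.
Step 3. [(-2*((x + 1) - 3)) - 2 = -4] -2 divides every term; factor it out ⇒ factor: ((x + 1) - 3) + 1 = 2.
Step 4. [((x + 1) - 3) + 1 = 2] the outer +1 inverts by subtracting 1, so sub: (x + 1) - 3 = 1.
Step 5. [(x + 1) - 3 = 1] -3 is outermost — add 3 both sides. So sub: x + 1 = 4.
Step 6. [x + 1 = 4] subtract 1: x sits inside (… + 1), so sub: x = 3.

Answer: x ∈ {3}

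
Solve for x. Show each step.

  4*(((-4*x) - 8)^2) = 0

Step 1. [4*(((-4*x) - 8)^2) = 0] LHS = 4·(…); ÷4 both sides, so div: ((-4*x) - 8)^2 = 0.
Step 2. [((-4*x) - 8)^2 = 0] √ both sides: 0 ≥ 0 gives two branches ⇒ sqrt: (-4*x) - 8 = 0.
Step 3. [(-4*x) - 8 = 0] -4 | LHS and -4 | 0: pull -4 out, so factor: x + 2 = 0.
Step 4. [x + 2 = 0] 2 comes off first (subtract 2). So sub: x = -2.

Answer: x ∈ {-2}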